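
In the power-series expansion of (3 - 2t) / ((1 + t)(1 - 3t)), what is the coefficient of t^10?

Partial fractions give a closed form: a_n = (5/4)·(-1)^n + (7/4)·3^n.
At n = 10: a_10 = 103337.

103337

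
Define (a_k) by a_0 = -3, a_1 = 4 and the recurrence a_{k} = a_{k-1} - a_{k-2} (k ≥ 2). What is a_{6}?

-3

The ordinary generating function has denominator 1 - y + y^2.
Iterating the recurrence: a_0,…,a_{6} = -3, 4, 7, 3, -4, -7, -3.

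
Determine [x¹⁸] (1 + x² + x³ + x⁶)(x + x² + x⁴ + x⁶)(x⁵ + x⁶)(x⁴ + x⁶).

7

(1 + x² + x³ + x⁶) has coefficients 1,0,1,1,0,0,1 for degrees 0…6.
(x + x² + x⁴ + x⁶) has coefficients 0,1,1,0,1,0,1,0,0,0,0,0,0,0,0,0,0,0,0 for degrees 0…18.
Multiplying by (x⁵ + x⁶) gives running coefficients 0,0,0,0,0,0,1,2,1,1,1,1,1,0,0,0,0,0,0 for degrees 0…18.
Finally multiplying by (x⁴ + x⁶), the product of all factors after the first has coefficients 0,0,0,0,0,0,0,0,0,0,1,2,2,3,2,2,2,1,1 for degrees 0…18.
[x¹⁸] = 1·1 + 1·2 + 1·2 + 1·2 = 7.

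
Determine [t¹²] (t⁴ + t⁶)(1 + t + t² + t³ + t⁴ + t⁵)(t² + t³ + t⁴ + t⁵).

(t⁴ + t⁶) has coefficients 0,0,0,0,1,0,1 for degrees 0…6.
(1 + t + t² + t³ + t⁴ + t⁵) has coefficients 1,1,1,1,1,1,0,0,0,0,0,0,0 for degrees 0…12.
Finally multiplying by (t² + t³ + t⁴ + t⁵), the product of all factors after the first has coefficients 0,0,1,2,3,4,4,4,3,2,1,0,0 for degrees 0…12.
[t¹²] = 1·3 + 1·4 = 7.

7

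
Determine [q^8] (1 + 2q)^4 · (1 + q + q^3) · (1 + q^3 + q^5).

97

(1 + 2q)^4 has coefficients 1,8,24,32,16 for degrees 0…4.
(1 + q + q^3) has coefficients 1,1,0,1,0,0,0,0,0 for degrees 0…8.
Finally multiplying by (1 + q^3 + q^5), the product of all factors after the first has coefficients 1,1,0,2,1,1,2,0,1 for degrees 0…8.
[q^8] = 1·1 + 8·0 + 24·2 + 32·1 + 16·1 = 97.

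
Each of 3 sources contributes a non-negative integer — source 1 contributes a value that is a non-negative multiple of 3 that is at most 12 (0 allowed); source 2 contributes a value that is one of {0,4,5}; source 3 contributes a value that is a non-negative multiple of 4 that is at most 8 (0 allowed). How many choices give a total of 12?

The generating function for the choices is (1 + t³ + t⁶ + t⁹ + t¹²)·(1 + t⁴ + t⁵)·(1 + t⁴ + t⁸); the count is [t¹²].
(1 + t³ + t⁶ + t⁹ + t¹²) has coefficients 1,0,0,1,0,0,1,0,0,1,0,0,1 for degrees 0…12.
(1 + t⁴ + t⁵) has coefficients 1,0,0,0,1,1,0,0,0,0,0,0,0 for degrees 0…12.
Finally multiplying by (1 + t⁴ + t⁸), the product of all factors after the first has coefficients 1,0,0,0,2,1,0,0,2,1,0,0,1 for degrees 0…12.
[t¹²] = 1·1 + 1·1 + 1·0 + 1·0 + 1·1 = 3.

3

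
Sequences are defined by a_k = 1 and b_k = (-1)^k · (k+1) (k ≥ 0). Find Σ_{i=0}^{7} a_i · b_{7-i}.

-4

The convolution is the t^7 coefficient of A(t)B(t).
Σ = 1·(-8) + 1·7 + 1·(-6) + 1·5 + 1·(-4) + 1·3 + 1·(-2) + 1·1 = -4.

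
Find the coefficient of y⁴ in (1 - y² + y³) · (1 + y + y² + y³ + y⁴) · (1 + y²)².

(1 - y² + y³) has coefficients 1,0,-1,1 for degrees 0…3.
(1 + y + y² + y³ + y⁴) has coefficients 1,1,1,1,1 for degrees 0…4.
Finally multiplying by (1 + y²)², the product of all factors after the first has coefficients 1,1,3,3,4 for degrees 0…4.
[y⁴] = 1·4 − 1·3 + 1·1 = 2.

2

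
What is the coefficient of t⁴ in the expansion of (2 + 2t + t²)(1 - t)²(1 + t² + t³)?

(2 + 2t + t²) has coefficients 2,2,1 for degrees 0…2.
(1 - t)² has coefficients 1,-2,1,0,0 for degrees 0…4.
Finally multiplying by (1 + t² + t³), the product of all factors after the first has coefficients 1,-2,2,-1,-1 for degrees 0…4.
[t⁴] = 2·(-1) + 2·(-1) + 1·2 = -2.

-2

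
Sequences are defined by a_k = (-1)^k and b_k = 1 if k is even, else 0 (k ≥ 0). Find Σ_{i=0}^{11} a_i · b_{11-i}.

This is [x^11] in the product of the two ordinary generating functions.
Σ = 1·0 − 1·1 + 1·0 − 1·1 + 1·0 − 1·1 + 1·0 − 1·1 + 1·0 − 1·1 + 1·0 − 1·1 = -6.

-6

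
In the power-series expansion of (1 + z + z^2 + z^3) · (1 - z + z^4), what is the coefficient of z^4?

(1 + z + z^2 + z^3) has coefficients 1,1,1,1 for degrees 0…3.
(1 - z + z^4) has coefficients 1,-1,0,0,1 for degrees 0…4.
[z^4] = 1·1 + 1·0 + 1·0 + 1·(-1) = 0.

0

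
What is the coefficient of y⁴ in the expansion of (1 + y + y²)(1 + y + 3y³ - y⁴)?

(1 + y + y²) has coefficients 1,1,1 for degrees 0…2.
(1 + y + 3y³ - y⁴) has coefficients 1,1,0,3,-1 for degrees 0…4.
[y⁴] = 1·(-1) + 1·3 + 1·0 = 2.

2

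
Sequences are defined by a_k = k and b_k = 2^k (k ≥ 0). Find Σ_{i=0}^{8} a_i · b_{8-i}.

502

Write out a_i and b_{8-i} for i = 0,…,8 and sum the products.
Σ = 0·256 + 1·128 + 2·64 + 3·32 + 4·16 + 5·8 + 6·4 + 7·2 + 8·1 = 502.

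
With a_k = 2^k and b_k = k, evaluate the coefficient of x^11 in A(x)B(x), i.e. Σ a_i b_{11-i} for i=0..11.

4083

The convolution is the x^11 coefficient of A(x)B(x).
Σ = 1·11 + 2·10 + 4·9 + 8·8 + 16·7 + 32·6 + 64·5 + 128·4 + 256·3 + 512·2 + 1024·1 + 2048·0 = 4083.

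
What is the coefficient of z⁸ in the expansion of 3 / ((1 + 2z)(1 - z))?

513

The denominator gives the recurrence a_n = −a_(n−1) + 2a_(n−2) for n ≥ 2; the numerator fixes a_0 = 3, a_1 = -3.
Iterating: 3, -3, 9, -15, 33, -63, 129, -255, 513, so a_8 = 513.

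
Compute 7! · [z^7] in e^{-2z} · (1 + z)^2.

-576

The EGF product rule gives c_7 = Σ_{k_1+k_2=7} C(7; k_1,k_2) · ∏ g_i(k_i), where e^{-2z} gives (-2)^k; (1+z)^2 gives the falling factorial (2)_k.
g_1(k) for k = 0…7: 1, -2, 4, -8, 16, -32, 64, -128.
g_2(k) for k = 0…7: 1, 2, 2, 0, 0, 0, 0, 0.
c_7 = Σ_k C(7,k)·g_1(k)·g_2(7−k) = 21·(-32)·2 + 7·64·2 + 1·(-128)·1 = −1344 + 896 − 128 = -576.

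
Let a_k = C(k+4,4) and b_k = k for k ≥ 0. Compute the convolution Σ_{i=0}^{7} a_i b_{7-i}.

Write out a_i and b_{7-i} for i = 0,…,7 and sum the products.
Σ = 1·7 + 5·6 + 15·5 + 35·4 + 70·3 + 126·2 + 210·1 + 330·0 = 924.

924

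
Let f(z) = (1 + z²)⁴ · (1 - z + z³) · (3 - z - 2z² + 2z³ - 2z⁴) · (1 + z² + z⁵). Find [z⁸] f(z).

-44

(1 + z²)⁴ has coefficients 1,0,4,0,6,0,4,0,1 for degrees 0…8.
(1 - z + z³) has coefficients 1,-1,0,1,0,0,0,0,0 for degrees 0…8.
Multiplying by (3 - z - 2z² + 2z³ - 2z⁴) gives running coefficients 3,-4,-1,7,-5,0,2,-2,0 for degrees 0…8.
Finally multiplying by (1 + z² + z⁵), the product of all factors after the first has coefficients 3,-4,2,3,-6,10,-7,-3,9 for degrees 0…8.
[z⁸] = 1·9 + 4·(-7) + 6·(-6) + 4·2 + 1·3 = -44.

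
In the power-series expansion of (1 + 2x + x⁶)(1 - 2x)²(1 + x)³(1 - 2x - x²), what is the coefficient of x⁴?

35

(1 + 2x + x⁶) has coefficients 1,2,0,0,0 for degrees 0…4.
(1 - 2x)² has coefficients 1,-4,4,0,0 for degrees 0…4.
Multiplying by (1 + x)³ gives running coefficients 1,-1,-5,1,8 for degrees 0…4.
Finally multiplying by (1 - 2x - x²), the product of all factors after the first has coefficients 1,-3,-4,12,11 for degrees 0…4.
[x⁴] = 1·11 + 2·12 = 35.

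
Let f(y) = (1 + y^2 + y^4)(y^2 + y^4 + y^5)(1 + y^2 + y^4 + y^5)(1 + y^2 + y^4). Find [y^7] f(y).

4

(1 + y^2 + y^4) has coefficients 1,0,1,0,1 for degrees 0…4.
(y^2 + y^4 + y^5) has coefficients 0,0,1,0,1,1,0,0 for degrees 0…7.
Multiplying by (1 + y^2 + y^4 + y^5) gives running coefficients 0,0,1,0,2,1,2,2 for degrees 0…7.
Finally multiplying by (1 + y^2 + y^4), the product of all factors after the first has coefficients 0,0,1,0,3,1,5,3 for degrees 0…7.
[y^7] = 1·3 + 1·1 + 1·0 = 4.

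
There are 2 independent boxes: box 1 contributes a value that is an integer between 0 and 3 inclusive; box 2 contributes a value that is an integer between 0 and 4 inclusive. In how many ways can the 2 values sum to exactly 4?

The generating function for the choices is (1 + x + x² + x³)·(1 + x + x² + x³ + x⁴); the count is [x⁴].
(1 + x + x² + x³) has coefficients 1,1,1,1 for degrees 0…3.
(1 + x + x² + x³ + x⁴) has coefficients 1,1,1,1,1 for degrees 0…4.
[x⁴] = 1·1 + 1·1 + 1·1 + 1·1 = 4.

4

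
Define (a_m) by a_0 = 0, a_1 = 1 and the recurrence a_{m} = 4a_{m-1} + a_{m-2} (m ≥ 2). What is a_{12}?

The ordinary generating function has denominator 1 - 4y - y^2.
Iterating the recurrence: a_0,…,a_{12} = 0, 1, 4, 17, 72, 305, 1292, 5473, 23184, 98209, 416020, 1762289, 7465176.

7465176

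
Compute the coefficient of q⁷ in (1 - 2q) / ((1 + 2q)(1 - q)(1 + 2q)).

-1337

The denominator gives the recurrence a_n = −3a_(n−1) + 4a_(n−3) for n ≥ 3; the numerator fixes a_0 = 1, a_1 = -5, a_2 = 15.
Iterating: 1, -5, 15, -41, 103, -249, 583, -1337, so a_7 = -1337.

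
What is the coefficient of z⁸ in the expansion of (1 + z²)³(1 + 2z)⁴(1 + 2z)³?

3108

(1 + z²)³ has coefficients 1,0,3,0,3,0,1 for degrees 0…6.
(1 + 2z)⁴ has coefficients 1,8,24,32,16,0,0,0,0 for degrees 0…8.
Finally multiplying by (1 + 2z)³, the product of all factors after the first has coefficients 1,14,84,280,560,672,448,128,0 for degrees 0…8.
[z⁸] = 1·0 + 3·448 + 3·560 + 1·84 = 3108.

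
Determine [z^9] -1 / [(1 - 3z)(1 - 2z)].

-58025

Partial fractions give a closed form: a_n = (-3)·3^n + (2)·2^n.
At n = 9: a_9 = -58025.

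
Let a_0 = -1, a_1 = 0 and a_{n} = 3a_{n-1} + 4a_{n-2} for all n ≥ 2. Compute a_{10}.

-209716

The ordinary generating function has denominator 1 - 3x - 4x^2.
Iterating the recurrence: a_0,…,a_{10} = -1, 0, -4, -12, -52, -204, -820, -3276, -13108, -52428, -209716.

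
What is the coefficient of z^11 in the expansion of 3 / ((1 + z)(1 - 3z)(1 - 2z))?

The denominator gives the recurrence a_n = 4a_(n−1) − a_(n−2) − 6a_(n−3) for n ≥ 3; the numerator fixes a_0 = 3, a_1 = 12, a_2 = 45.
Iterating: 3, 12, 45, 150, 483, 1512, 4665, 14250, 43263, 130812, 394485, 1187550, so a_11 = 1187550.

1187550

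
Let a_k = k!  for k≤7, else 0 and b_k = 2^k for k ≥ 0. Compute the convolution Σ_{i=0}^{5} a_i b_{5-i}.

Write out a_i and b_{5-i} for i = 0,…,5 and sum the products.
Σ = 1·32 + 1·16 + 2·8 + 6·4 + 24·2 + 120·1 = 256.

256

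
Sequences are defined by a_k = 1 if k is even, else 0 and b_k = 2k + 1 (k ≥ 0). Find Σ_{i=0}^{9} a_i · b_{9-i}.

The convolution is the x^9 coefficient of A(x)B(x).
Σ = 1·19 + 0·17 + 1·15 + 0·13 + 1·11 + 0·9 + 1·7 + 0·5 + 1·3 + 0·1 = 55.

55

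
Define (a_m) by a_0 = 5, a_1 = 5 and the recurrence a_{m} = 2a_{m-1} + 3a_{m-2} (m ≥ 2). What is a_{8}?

The ordinary generating function has denominator 1 - 2q - 3q^2.
Iterating the recurrence: a_0,…,a_{8} = 5, 5, 25, 65, 205, 605, 1825, 5465, 16405.

16405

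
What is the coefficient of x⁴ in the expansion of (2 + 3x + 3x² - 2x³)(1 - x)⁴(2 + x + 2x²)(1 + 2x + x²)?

9

(2 + 3x + 3x² - 2x³) has coefficients 2,3,3,-2 for degrees 0…3.
(1 - x)⁴ has coefficients 1,-4,6,-4,1 for degrees 0…4.
Multiplying by (2 + x + 2x²) gives running coefficients 2,-7,10,-10,10 for degrees 0…4.
Finally multiplying by (1 + 2x + x²), the product of all factors after the first has coefficients 2,-3,-2,3,0 for degrees 0…4.
[x⁴] = 2·0 + 3·3 + 3·(-2) − 2·(-3) = 9.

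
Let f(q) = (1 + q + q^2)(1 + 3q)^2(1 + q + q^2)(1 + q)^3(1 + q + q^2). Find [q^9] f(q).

199

(1 + q + q^2) has coefficients 1,1,1 for degrees 0…2.
(1 + 3q)^2 has coefficients 1,6,9,0,0,0,0,0,0,0 for degrees 0…9.
Multiplying by (1 + q + q^2) gives running coefficients 1,7,16,15,9,0,0,0,0,0 for degrees 0…9.
Multiplying by (1 + q)^3 gives running coefficients 1,10,40,85,109,88,42,9,0,0 for degrees 0…9.
Finally multiplying by (1 + q + q^2), the product of all factors after the first has coefficients 1,11,51,135,234,282,239,139,51,9 for degrees 0…9.
[q^9] = 1·9 + 1·51 + 1·139 = 199.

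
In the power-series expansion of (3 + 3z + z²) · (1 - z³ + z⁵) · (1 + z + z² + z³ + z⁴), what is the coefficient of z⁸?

(3 + 3z + z²) has coefficients 3,3,1 for degrees 0…2.
(1 - z³ + z⁵) has coefficients 1,0,0,-1,0,1,0,0,0 for degrees 0…8.
Finally multiplying by (1 + z + z² + z³ + z⁴), the product of all factors after the first has coefficients 1,1,1,0,0,0,0,0,1 for degrees 0…8.
[z⁸] = 3·1 + 3·0 + 1·0 = 3.

3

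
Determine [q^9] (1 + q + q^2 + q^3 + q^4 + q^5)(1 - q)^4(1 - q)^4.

(1 + q + q^2 + q^3 + q^4 + q^5) has coefficients 1,1,1,1,1,1 for degrees 0…5.
(1 - q)^4 has coefficients 1,-4,6,-4,1,0,0,0,0,0 for degrees 0…9.
Finally multiplying by (1 - q)^4, the product of all factors after the first has coefficients 1,-8,28,-56,70,-56,28,-8,1,0 for degrees 0…9.
[q^9] = 1·0 + 1·1 + 1·(-8) + 1·28 + 1·(-56) + 1·70 = 35.

35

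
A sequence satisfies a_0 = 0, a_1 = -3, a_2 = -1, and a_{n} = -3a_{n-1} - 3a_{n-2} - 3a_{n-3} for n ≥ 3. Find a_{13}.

27135

The ordinary generating function has denominator 1 + 3q + 3q^2 + 3q^3.
Iterating the recurrence: a_0,…,a_{13} = 0, -3, -1, 12, -24, 39, -81, 198, -468, 1053, -2349, 5292, -11988, 27135.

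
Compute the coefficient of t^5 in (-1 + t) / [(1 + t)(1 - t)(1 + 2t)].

63

Partial fractions give a closed form: a_n = (1)·(-1)^n + (-2)·(-2)^n.
At n = 5: a_5 = 63.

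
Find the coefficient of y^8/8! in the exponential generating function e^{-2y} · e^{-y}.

6561

The EGF product rule gives c_8 = Σ_{k_1+k_2=8} C(8; k_1,k_2) · ∏ g_i(k_i), where e^{-2y} gives (-2)^k; e^{-y} gives (-1)^k.
g_1(k) for k = 0…8: 1, -2, 4, -8, 16, -32, 64, -128, 256.
g_2(k) for k = 0…8: 1, -1, 1, -1, 1, -1, 1, -1, 1.
c_8 = Σ_k C(8,k)·g_1(k)·g_2(8−k) = 1·1·1 + 8·(-2)·(-1) + 28·4·1 + 56·(-8)·(-1) + 70·16·1 + 56·(-32)·(-1) + 28·64·1 + 8·(-128)·(-1) + 1·256·1 = 1 + 16 + 112 + 448 + 1120 + 1792 + 1792 + 1024 + 256 = 6561.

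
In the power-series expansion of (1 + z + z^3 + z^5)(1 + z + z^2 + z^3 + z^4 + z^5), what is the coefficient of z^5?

(1 + z + z^3 + z^5) has coefficients 1,1,0,1,0,1 for degrees 0…5.
(1 + z + z^2 + z^3 + z^4 + z^5) has coefficients 1,1,1,1,1,1 for degrees 0…5.
[z^5] = 1·1 + 1·1 + 1·1 + 1·1 = 4.

4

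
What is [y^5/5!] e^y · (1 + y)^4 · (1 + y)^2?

The EGF product rule gives c_5 = Σ_{k_1+k_2+k_3=5} C(5; k_1,k_2,k_3) · ∏ g_i(k_i), where e^y gives (1)^k; (1+y)^4 gives the falling factorial (4)_k; (1+y)^2 gives the falling factorial (2)_k.
g_1(k) for k = 0…5: 1, 1, 1, 1, 1, 1.
g_2(k) for k = 0…5: 1, 4, 12, 24, 24, 0.
g_3(k) for k = 0…5: 1, 2, 2, 0, 0, 0.
First combine the last two factors: h(k) = Σ_j C(k,j)·g_2(j)·g_3(k−j) for k = 0…5: 1, 6, 30, 120, 360, 720.
c_5 = Σ_k C(5,k)·g_1(k)·h(5−k) = 1·1·720 + 5·1·360 + 10·1·120 + 10·1·30 + 5·1·6 + 1·1·1 = 720 + 1800 + 1200 + 300 + 30 + 1 = 4051.

4051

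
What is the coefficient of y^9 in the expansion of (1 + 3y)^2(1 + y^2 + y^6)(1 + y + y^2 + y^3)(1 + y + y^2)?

48

(1 + 3y)^2 has coefficients 1,6,9 for degrees 0…2.
(1 + y^2 + y^6) has coefficients 1,0,1,0,0,0,1,0,0,0 for degrees 0…9.
Multiplying by (1 + y + y^2 + y^3) gives running coefficients 1,1,2,2,1,1,1,1,1,1 for degrees 0…9.
Finally multiplying by (1 + y + y^2), the product of all factors after the first has coefficients 1,2,4,5,5,4,3,3,3,3 for degrees 0…9.
[y^9] = 1·3 + 6·3 + 9·3 = 48.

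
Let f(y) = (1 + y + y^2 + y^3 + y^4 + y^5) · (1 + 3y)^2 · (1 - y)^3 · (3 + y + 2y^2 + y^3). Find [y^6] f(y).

(1 + y + y^2 + y^3 + y^4 + y^5) has coefficients 1,1,1,1,1,1 for degrees 0…5.
(1 + 3y)^2 has coefficients 1,6,9,0,0,0,0 for degrees 0…6.
Multiplying by (1 - y)^3 gives running coefficients 1,3,-6,-10,21,-9,0 for degrees 0…6.
Finally multiplying by (3 + y + 2y^2 + y^3), the product of all factors after the first has coefficients 3,10,-13,-29,44,-32,23 for degrees 0…6.
[y^6] = 1·23 + 1·(-32) + 1·44 + 1·(-29) + 1·(-13) + 1·10 = 3.

3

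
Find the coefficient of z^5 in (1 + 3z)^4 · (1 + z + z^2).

189

(1 + 3z)^4 has coefficients 1,12,54,108,81 for degrees 0…4.
(1 + z + z^2) has coefficients 1,1,1,0,0,0 for degrees 0…5.
[z^5] = 1·0 + 12·0 + 54·0 + 108·1 + 81·1 = 189.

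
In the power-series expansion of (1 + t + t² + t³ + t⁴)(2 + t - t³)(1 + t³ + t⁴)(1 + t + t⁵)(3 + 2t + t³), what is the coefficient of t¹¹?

18

(1 + t + t² + t³ + t⁴) has coefficients 1,1,1,1,1 for degrees 0…4.
(2 + t - t³) has coefficients 2,1,0,-1,0,0,0,0,0,0,0,0 for degrees 0…11.
Multiplying by (1 + t³ + t⁴) gives running coefficients 2,1,0,1,3,1,-1,-1,0,0,0,0 for degrees 0…11.
Multiplying by (1 + t + t⁵) gives running coefficients 2,3,1,1,4,6,1,-2,0,3,1,-1 for degrees 0…11.
Finally multiplying by (3 + 2t + t³), the product of all factors after the first has coefficients 6,13,9,7,17,27,16,0,2,10,7,-1 for degrees 0…11.
[t¹¹] = 1·(-1) + 1·7 + 1·10 + 1·2 + 1·0 = 18.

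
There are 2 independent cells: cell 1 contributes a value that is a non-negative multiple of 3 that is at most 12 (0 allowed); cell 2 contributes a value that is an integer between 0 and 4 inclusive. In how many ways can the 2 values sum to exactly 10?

The generating function for the choices is (1 + q³ + q⁶ + q⁹ + q¹²)·(1 + q + q² + q³ + q⁴); the count is [q¹⁰].
(1 + q³ + q⁶ + q⁹ + q¹²) has coefficients 1,0,0,1,0,0,1,0,0,1,0 for degrees 0…10.
(1 + q + q² + q³ + q⁴) has coefficients 1,1,1,1,1,0,0,0,0,0,0 for degrees 0…10.
[q¹⁰] = 1·0 + 1·0 + 1·1 + 1·1 = 2.

2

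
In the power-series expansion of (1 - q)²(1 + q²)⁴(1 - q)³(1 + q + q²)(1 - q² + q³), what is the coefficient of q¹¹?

(1 - q)² has coefficients 1,-2,1 for degrees 0…2.
(1 + q²)⁴ has coefficients 1,0,4,0,6,0,4,0,1,0,0,0 for degrees 0…11.
Multiplying by (1 - q)³ gives running coefficients 1,-3,7,-13,18,-22,22,-18,13,-7,3,-1 for degrees 0…11.
Multiplying by (1 + q + q²) gives running coefficients 1,-2,5,-9,12,-17,18,-18,17,-12,9,-5 for degrees 0…11.
Finally multiplying by (1 - q² + q³), the product of all factors after the first has coefficients 1,-2,4,-6,5,-3,-3,11,-18,24,-26,24 for degrees 0…11.
[q¹¹] = 1·24 − 2·(-26) + 1·24 = 100.

100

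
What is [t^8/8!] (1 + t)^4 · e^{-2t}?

1536

The EGF product rule gives c_8 = Σ_{k_1+k_2=8} C(8; k_1,k_2) · ∏ g_i(k_i), where (1+t)^4 gives the falling factorial (4)_k; e^{-2t} gives (-2)^k.
g_1(k) for k = 0…8: 1, 4, 12, 24, 24, 0, 0, 0, 0.
g_2(k) for k = 0…8: 1, -2, 4, -8, 16, -32, 64, -128, 256.
c_8 = Σ_k C(8,k)·g_1(k)·g_2(8−k) = 1·1·256 + 8·4·(-128) + 28·12·64 + 56·24·(-32) + 70·24·16 = 256 − 4096 + 21504 − 43008 + 26880 = 1536.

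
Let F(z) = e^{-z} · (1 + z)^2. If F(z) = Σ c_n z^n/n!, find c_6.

The EGF product rule gives c_6 = Σ_{k_1+k_2=6} C(6; k_1,k_2) · ∏ g_i(k_i), where e^{-z} gives (-1)^k; (1+z)^2 gives the falling factorial (2)_k.
g_1(k) for k = 0…6: 1, -1, 1, -1, 1, -1, 1.
g_2(k) for k = 0…6: 1, 2, 2, 0, 0, 0, 0.
c_6 = Σ_k C(6,k)·g_1(k)·g_2(6−k) = 15·1·2 + 6·(-1)·2 + 1·1·1 = 30 − 12 + 1 = 19.

19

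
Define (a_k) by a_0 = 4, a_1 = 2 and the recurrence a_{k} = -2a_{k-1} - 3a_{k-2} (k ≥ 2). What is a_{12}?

The ordinary generating function has denominator 1 + 2z + 3z^2.
Iterating the recurrence: a_0,…,a_{12} = 4, 2, -16, 26, -4, -70, 152, -94, -268, 818, -832, -790, 4076.

4076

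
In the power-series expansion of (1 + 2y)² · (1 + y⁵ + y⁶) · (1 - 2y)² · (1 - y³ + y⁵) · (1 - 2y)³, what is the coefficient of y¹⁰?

(1 + 2y)² has coefficients 1,4,4 for degrees 0…2.
(1 + y⁵ + y⁶) has coefficients 1,0,0,0,0,1,1,0,0,0,0 for degrees 0…10.
Multiplying by (1 - 2y)² gives running coefficients 1,-4,4,0,0,1,-3,0,4,0,0 for degrees 0…10.
Multiplying by (1 - y³ + y⁵) gives running coefficients 1,-4,4,-1,4,-2,-7,4,3,3,1 for degrees 0…10.
Finally multiplying by (1 - 2y)³, the product of all factors after the first has coefficients 1,-10,40,-81,90,-70,61,-10,-89,89,-13 for degrees 0…10.
[y¹⁰] = 1·(-13) + 4·89 + 4·(-89) = -13.

-13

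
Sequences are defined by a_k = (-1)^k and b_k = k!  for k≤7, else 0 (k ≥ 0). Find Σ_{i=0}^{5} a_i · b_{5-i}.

This is [x^5] in the product of the two ordinary generating functions.
Σ = 1·120 − 1·24 + 1·6 − 1·2 + 1·1 − 1·1 = 100.

100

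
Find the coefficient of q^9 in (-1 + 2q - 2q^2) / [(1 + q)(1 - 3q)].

-8200

The denominator gives the recurrence a_n = 2a_(n−1) + 3a_(n−2) for n ≥ 3; the numerator fixes a_0 = -1, a_1 = 0, a_2 = -5.
Iterating: -1, 0, -5, -10, -35, -100, -305, -910, -2735, -8200, so a_9 = -8200.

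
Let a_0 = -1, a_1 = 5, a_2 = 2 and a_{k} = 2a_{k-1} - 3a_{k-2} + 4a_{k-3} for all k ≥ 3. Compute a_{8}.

The ordinary generating function has denominator 1 - 2q + 3q^2 - 4q^3.
Iterating the recurrence: a_0,…,a_{8} = -1, 5, 2, -15, -16, 21, 30, -67, -140.

-140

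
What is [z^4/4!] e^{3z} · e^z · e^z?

625

The EGF product rule gives c_4 = Σ_{k_1+k_2+k_3=4} C(4; k_1,k_2,k_3) · ∏ g_i(k_i), where e^{3z} gives (3)^k; e^z gives (1)^k; e^z gives (1)^k.
g_1(k) for k = 0…4: 1, 3, 9, 27, 81.
g_2(k) for k = 0…4: 1, 1, 1, 1, 1.
g_3(k) for k = 0…4: 1, 1, 1, 1, 1.
First combine the last two factors: h(k) = Σ_j C(k,j)·g_2(j)·g_3(k−j) for k = 0…4: 1, 2, 4, 8, 16.
c_4 = Σ_k C(4,k)·g_1(k)·h(4−k) = 1·1·16 + 4·3·8 + 6·9·4 + 4·27·2 + 1·81·1 = 16 + 96 + 216 + 216 + 81 = 625.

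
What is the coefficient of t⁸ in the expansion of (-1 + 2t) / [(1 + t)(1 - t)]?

-1

Partial fractions give a closed form: a_n = (-3/2)·(-1)^n + (1/2)·1^n.
At n = 8: a_8 = -1.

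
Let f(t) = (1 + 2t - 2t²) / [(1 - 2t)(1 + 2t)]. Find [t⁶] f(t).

32

The denominator gives the recurrence a_n = 4a_(n−2) for n ≥ 3; the numerator fixes a_0 = 1, a_1 = 2, a_2 = 2.
Iterating: 1, 2, 2, 8, 8, 32, 32, so a_6 = 32.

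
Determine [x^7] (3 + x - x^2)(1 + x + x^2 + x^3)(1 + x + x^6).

(3 + x - x^2) has coefficients 3,1,-1 for degrees 0…2.
(1 + x + x^2 + x^3) has coefficients 1,1,1,1,0,0,0,0 for degrees 0…7.
Finally multiplying by (1 + x + x^6), the product of all factors after the first has coefficients 1,2,2,2,1,0,1,1 for degrees 0…7.
[x^7] = 3·1 + 1·1 − 1·0 = 4.

4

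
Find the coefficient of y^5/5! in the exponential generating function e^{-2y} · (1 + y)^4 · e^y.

The EGF product rule gives c_5 = Σ_{k_1+k_2+k_3=5} C(5; k_1,k_2,k_3) · ∏ g_i(k_i), where e^{-2y} gives (-2)^k; (1+y)^4 gives the falling factorial (4)_k; e^y gives (1)^k.
g_1(k) for k = 0…5: 1, -2, 4, -8, 16, -32.
g_2(k) for k = 0…5: 1, 4, 12, 24, 24, 0.
g_3(k) for k = 0…5: 1, 1, 1, 1, 1, 1.
First combine the last two factors: h(k) = Σ_j C(k,j)·g_2(j)·g_3(k−j) for k = 0…5: 1, 5, 21, 73, 209, 501.
c_5 = Σ_k C(5,k)·g_1(k)·h(5−k) = 1·1·501 + 5·(-2)·209 + 10·4·73 + 10·(-8)·21 + 5·16·5 + 1·(-32)·1 = 501 − 2090 + 2920 − 1680 + 400 − 32 = 19.

19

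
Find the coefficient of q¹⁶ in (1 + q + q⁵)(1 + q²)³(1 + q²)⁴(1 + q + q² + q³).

65

(1 + q + q⁵) has coefficients 1,1,0,0,0,1 for degrees 0…5.
(1 + q²)³ has coefficients 1,0,3,0,3,0,1,0,0,0,0,0,0,0,0,0,0 for degrees 0…16.
Multiplying by (1 + q²)⁴ gives running coefficients 1,0,7,0,21,0,35,0,35,0,21,0,7,0,1,0,0 for degrees 0…16.
Finally multiplying by (1 + q + q² + q³), the product of all factors after the first has coefficients 1,1,8,8,28,28,56,56,70,70,56,56,28,28,8,8,1 for degrees 0…16.
[q¹⁶] = 1·1 + 1·8 + 1·56 = 65.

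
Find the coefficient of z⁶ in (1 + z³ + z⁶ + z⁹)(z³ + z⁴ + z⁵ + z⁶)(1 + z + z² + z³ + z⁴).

(1 + z³ + z⁶ + z⁹) has coefficients 1,0,0,1,0,0,1 for degrees 0…6.
(z³ + z⁴ + z⁵ + z⁶) has coefficients 0,0,0,1,1,1,1 for degrees 0…6.
Finally multiplying by (1 + z + z² + z³ + z⁴), the product of all factors after the first has coefficients 0,0,0,1,2,3,4 for degrees 0…6.
[z⁶] = 1·4 + 1·1 + 1·0 = 5.

5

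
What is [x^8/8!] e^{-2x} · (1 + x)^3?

The EGF product rule gives c_8 = Σ_{k_1+k_2=8} C(8; k_1,k_2) · ∏ g_i(k_i), where e^{-2x} gives (-2)^k; (1+x)^3 gives the falling factorial (3)_k.
g_1(k) for k = 0…8: 1, -2, 4, -8, 16, -32, 64, -128, 256.
g_2(k) for k = 0…8: 1, 3, 6, 6, 0, 0, 0, 0, 0.
c_8 = Σ_k C(8,k)·g_1(k)·g_2(8−k) = 56·(-32)·6 + 28·64·6 + 8·(-128)·3 + 1·256·1 = −10752 + 10752 − 3072 + 256 = -2816.

-2816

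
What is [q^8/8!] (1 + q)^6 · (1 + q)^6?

The EGF product rule gives c_8 = Σ_{k_1+k_2=8} C(8; k_1,k_2) · ∏ g_i(k_i), where (1+q)^6 gives the falling factorial (6)_k; (1+q)^6 gives the falling factorial (6)_k.
g_1(k) for k = 0…8: 1, 6, 30, 120, 360, 720, 720, 0, 0.
g_2(k) for k = 0…8: 1, 6, 30, 120, 360, 720, 720, 0, 0.
c_8 = Σ_k C(8,k)·g_1(k)·g_2(8−k) = 28·30·720 + 56·120·720 + 70·360·360 + 56·720·120 + 28·720·30 = 604800 + 4838400 + 9072000 + 4838400 + 604800 = 19958400.

19958400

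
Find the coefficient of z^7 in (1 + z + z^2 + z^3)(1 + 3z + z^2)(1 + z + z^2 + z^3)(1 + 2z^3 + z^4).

56

(1 + z + z^2 + z^3) has coefficients 1,1,1,1 for degrees 0…3.
(1 + 3z + z^2) has coefficients 1,3,1,0,0,0,0,0 for degrees 0…7.
Multiplying by (1 + z + z^2 + z^3) gives running coefficients 1,4,5,5,4,1,0,0 for degrees 0…7.
Finally multiplying by (1 + 2z^3 + z^4), the product of all factors after the first has coefficients 1,4,5,7,13,15,15,13 for degrees 0…7.
[z^7] = 1·13 + 1·15 + 1·15 + 1·13 = 56.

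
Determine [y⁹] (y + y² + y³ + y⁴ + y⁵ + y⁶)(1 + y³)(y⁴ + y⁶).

(y + y² + y³ + y⁴ + y⁵ + y⁶) has coefficients 0,1,1,1,1,1,1 for degrees 0…6.
(1 + y³) has coefficients 1,0,0,1,0,0,0,0,0,0 for degrees 0…9.
Finally multiplying by (y⁴ + y⁶), the product of all factors after the first has coefficients 0,0,0,0,1,0,1,1,0,1 for degrees 0…9.
[y⁹] = 1·0 + 1·1 + 1·1 + 1·0 + 1·1 + 1·0 = 3.

3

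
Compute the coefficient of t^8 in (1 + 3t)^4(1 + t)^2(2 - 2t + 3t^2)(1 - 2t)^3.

279

(1 + 3t)^4 has coefficients 1,12,54,108,81 for degrees 0…4.
(1 + t)^2 has coefficients 1,2,1,0,0,0,0,0,0 for degrees 0…8.
Multiplying by (2 - 2t + 3t^2) gives running coefficients 2,2,1,4,3,0,0,0,0 for degrees 0…8.
Finally multiplying by (1 - 2t)^3, the product of all factors after the first has coefficients 2,-10,13,6,-25,22,4,-24,0 for degrees 0…8.
[t^8] = 1·0 + 12·(-24) + 54·4 + 108·22 + 81·(-25) = 279.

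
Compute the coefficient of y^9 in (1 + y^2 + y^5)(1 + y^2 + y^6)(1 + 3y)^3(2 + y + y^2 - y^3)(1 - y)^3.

(1 + y^2 + y^5) has coefficients 1,0,1,0,0,1 for degrees 0…5.
(1 + y^2 + y^6) has coefficients 1,0,1,0,0,0,1,0,0,0 for degrees 0…9.
Multiplying by (1 + 3y)^3 gives running coefficients 1,9,28,36,27,27,1,9,27,27 for degrees 0…9.
Multiplying by (2 + y + y^2 - y^3) gives running coefficients 2,19,66,108,109,89,20,19,37,89 for degrees 0…9.
Finally multiplying by (1 - y)^3, the product of all factors after the first has coefficients 2,13,15,-35,-36,20,-28,117,-49,15 for degrees 0…9.
[y^9] = 1·15 + 1·117 + 1·(-36) = 96.

96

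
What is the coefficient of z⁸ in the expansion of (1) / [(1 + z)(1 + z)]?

The denominator gives the recurrence a_n = −2a_(n−1) − a_(n−2) for n ≥ 2; the numerator fixes a_0 = 1, a_1 = -2.
Iterating: 1, -2, 3, -4, 5, -6, 7, -8, 9, so a_8 = 9.

9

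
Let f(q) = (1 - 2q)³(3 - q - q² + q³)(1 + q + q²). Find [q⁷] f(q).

12

(1 - 2q)³ has coefficients 1,-6,12,-8 for degrees 0…3.
(3 - q - q² + q³) has coefficients 3,-1,-1,1,0,0,0,0 for degrees 0…7.
Finally multiplying by (1 + q + q²), the product of all factors after the first has coefficients 3,2,1,-1,0,1,0,0 for degrees 0…7.
[q⁷] = 1·0 − 6·0 + 12·1 − 8·0 = 12.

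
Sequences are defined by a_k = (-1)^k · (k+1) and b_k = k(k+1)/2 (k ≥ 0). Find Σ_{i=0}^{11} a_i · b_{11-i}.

Write out a_i and b_{11-i} for i = 0,…,11 and sum the products.
Σ = 1·66 − 2·55 + 3·45 − 4·36 + 5·28 − 6·21 + 7·15 − 8·10 + 9·6 − 10·3 + 11·1 − 12·0 = 21.

21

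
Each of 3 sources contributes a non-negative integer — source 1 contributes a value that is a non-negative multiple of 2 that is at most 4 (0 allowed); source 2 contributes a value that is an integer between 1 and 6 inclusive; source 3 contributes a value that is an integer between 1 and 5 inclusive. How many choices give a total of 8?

12

The generating function for the choices is (1 + y^2 + y^4)·(y + y^2 + y^3 + y^4 + y^5 + y^6)·(y + y^2 + y^3 + y^4 + y^5); the count is [y^8].
(1 + y^2 + y^4) has coefficients 1,0,1,0,1 for degrees 0…4.
(y + y^2 + y^3 + y^4 + y^5 + y^6) has coefficients 0,1,1,1,1,1,1,0,0 for degrees 0…8.
Finally multiplying by (y + y^2 + y^3 + y^4 + y^5), the product of all factors after the first has coefficients 0,0,1,2,3,4,5,5,4 for degrees 0…8.
[y^8] = 1·4 + 1·5 + 1·3 = 12.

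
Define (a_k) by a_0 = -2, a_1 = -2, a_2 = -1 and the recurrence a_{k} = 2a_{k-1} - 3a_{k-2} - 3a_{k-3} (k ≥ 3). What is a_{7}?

-290

The ordinary generating function has denominator 1 - 2y + 3y^2 + 3y^3.
Iterating the recurrence: a_0,…,a_{7} = -2, -2, -1, 10, 29, 31, -55, -290.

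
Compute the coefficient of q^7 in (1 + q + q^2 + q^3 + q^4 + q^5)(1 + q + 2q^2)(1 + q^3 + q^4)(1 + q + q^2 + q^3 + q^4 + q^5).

47

(1 + q + q^2 + q^3 + q^4 + q^5) has coefficients 1,1,1,1,1,1 for degrees 0…5.
(1 + q + 2q^2) has coefficients 1,1,2,0,0,0,0,0 for degrees 0…7.
Multiplying by (1 + q^3 + q^4) gives running coefficients 1,1,2,1,2,3,2,0 for degrees 0…7.
Finally multiplying by (1 + q + q^2 + q^3 + q^4 + q^5), the product of all factors after the first has coefficients 1,2,4,5,7,10,11,10 for degrees 0…7.
[q^7] = 1·10 + 1·11 + 1·10 + 1·7 + 1·5 + 1·4 = 47.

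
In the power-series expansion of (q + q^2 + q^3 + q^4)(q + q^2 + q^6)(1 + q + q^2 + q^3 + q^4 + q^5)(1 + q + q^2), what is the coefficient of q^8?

(q + q^2 + q^3 + q^4) has coefficients 0,1,1,1,1 for degrees 0…4.
(q + q^2 + q^6) has coefficients 0,1,1,0,0,0,1,0,0 for degrees 0…8.
Multiplying by (1 + q + q^2 + q^3 + q^4 + q^5) gives running coefficients 0,1,2,2,2,2,3,2,1 for degrees 0…8.
Finally multiplying by (1 + q + q^2), the product of all factors after the first has coefficients 0,1,3,5,6,6,7,7,6 for degrees 0…8.
[q^8] = 1·7 + 1·7 + 1·6 + 1·6 = 26.

26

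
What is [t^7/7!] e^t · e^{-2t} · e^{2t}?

1

The EGF product rule gives c_7 = Σ_{k_1+k_2+k_3=7} C(7; k_1,k_2,k_3) · ∏ g_i(k_i), where e^t gives (1)^k; e^{-2t} gives (-2)^k; e^{2t} gives (2)^k.
g_1(k) for k = 0…7: 1, 1, 1, 1, 1, 1, 1, 1.
g_2(k) for k = 0…7: 1, -2, 4, -8, 16, -32, 64, -128.
g_3(k) for k = 0…7: 1, 2, 4, 8, 16, 32, 64, 128.
First combine the last two factors: h(k) = Σ_j C(k,j)·g_2(j)·g_3(k−j) for k = 0…7: 1, 0, 0, 0, 0, 0, 0, 0.
c_7 = Σ_k C(7,k)·g_1(k)·h(7−k) = 1·1·1 = 1.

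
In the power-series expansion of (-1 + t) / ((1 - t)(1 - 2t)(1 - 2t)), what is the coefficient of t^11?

The denominator gives the recurrence a_n = 5a_(n−1) − 8a_(n−2) + 4a_(n−3) for n ≥ 3; the numerator fixes a_0 = -1, a_1 = -4, a_2 = -12.
Iterating: -1, -4, -12, -32, -80, -192, -448, -1024, -2304, -5120, -11264, -24576, so a_11 = -24576.

-24576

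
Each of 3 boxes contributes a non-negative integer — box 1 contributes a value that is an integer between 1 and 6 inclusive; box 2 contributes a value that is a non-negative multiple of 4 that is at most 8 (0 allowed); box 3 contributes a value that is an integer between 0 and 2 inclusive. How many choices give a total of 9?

4

The generating function for the choices is (t + t² + t³ + t⁴ + t⁵ + t⁶)·(1 + t⁴ + t⁸)·(1 + t + t²); the count is [t⁹].
(t + t² + t³ + t⁴ + t⁵ + t⁶) has coefficients 0,1,1,1,1,1,1 for degrees 0…6.
(1 + t⁴ + t⁸) has coefficients 1,0,0,0,1,0,0,0,1,0 for degrees 0…9.
Finally multiplying by (1 + t + t²), the product of all factors after the first has coefficients 1,1,1,0,1,1,1,0,1,1 for degrees 0…9.
[t⁹] = 1·1 + 1·0 + 1·1 + 1·1 + 1·1 + 1·0 = 4.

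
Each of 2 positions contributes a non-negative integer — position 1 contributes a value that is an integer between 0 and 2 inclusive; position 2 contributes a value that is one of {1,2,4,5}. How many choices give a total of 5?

The generating function for the choices is (1 + t + t^2)·(t + t^2 + t^4 + t^5); the count is [t^5].
(1 + t + t^2) has coefficients 1,1,1 for degrees 0…2.
(t + t^2 + t^4 + t^5) has coefficients 0,1,1,0,1,1 for degrees 0…5.
[t^5] = 1·1 + 1·1 + 1·0 = 2.

2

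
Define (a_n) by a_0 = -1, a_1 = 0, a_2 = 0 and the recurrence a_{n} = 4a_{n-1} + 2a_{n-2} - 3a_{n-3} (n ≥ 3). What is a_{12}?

1468527

The ordinary generating function has denominator 1 - 4t - 2t^2 + 3t^3.
Iterating the recurrence: a_0,…,a_{12} = -1, 0, 0, 3, 12, 54, 231, 996, 4284, 18435, 79320, 341298, 1468527.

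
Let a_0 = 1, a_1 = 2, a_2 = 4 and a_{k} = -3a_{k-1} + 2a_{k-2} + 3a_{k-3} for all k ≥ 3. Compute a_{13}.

-1338088

The ordinary generating function has denominator 1 + 3q - 2q^2 - 3q^3.
Iterating the recurrence: a_0,…,a_{13} = 1, 2, 4, -5, 29, -85, 298, -977, 3272, -10876, 36241, -120659, 401831, -1338088.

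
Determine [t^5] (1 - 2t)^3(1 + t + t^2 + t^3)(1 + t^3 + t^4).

(1 - 2t)^3 has coefficients 1,-6,12,-8 for degrees 0…3.
(1 + t + t^2 + t^3) has coefficients 1,1,1,1,0,0 for degrees 0…5.
Finally multiplying by (1 + t^3 + t^4), the product of all factors after the first has coefficients 1,1,1,2,2,2 for degrees 0…5.
[t^5] = 1·2 − 6·2 + 12·2 − 8·1 = 6.

6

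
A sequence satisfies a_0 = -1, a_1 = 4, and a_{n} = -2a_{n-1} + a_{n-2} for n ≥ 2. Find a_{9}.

The ordinary generating function has denominator 1 + 2q - q^2.
Iterating the recurrence: a_0,…,a_{9} = -1, 4, -9, 22, -53, 128, -309, 746, -1801, 4348.

4348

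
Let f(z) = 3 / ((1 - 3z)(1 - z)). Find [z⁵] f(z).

1092

The denominator gives the recurrence a_n = 4a_(n−1) − 3a_(n−2) for n ≥ 2; the numerator fixes a_0 = 3, a_1 = 12.
Iterating: 3, 12, 39, 120, 363, 1092, so a_5 = 1092.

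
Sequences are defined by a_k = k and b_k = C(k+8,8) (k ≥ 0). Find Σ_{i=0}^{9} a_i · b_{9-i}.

Write out a_i and b_{9-i} for i = 0,…,9 and sum the products.
Σ = 0·24310 + 1·12870 + 2·6435 + 3·3003 + 4·1287 + 5·495 + 6·165 + 7·45 + 8·9 + 9·1 = 43758.

43758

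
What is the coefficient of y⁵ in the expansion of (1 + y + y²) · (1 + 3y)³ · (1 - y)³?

(1 + y + y²) has coefficients 1,1,1 for degrees 0…2.
(1 + 3y)³ has coefficients 1,9,27,27,0,0 for degrees 0…5.
Finally multiplying by (1 - y)³, the product of all factors after the first has coefficients 1,6,3,-28,-9,54 for degrees 0…5.
[y⁵] = 1·54 + 1·(-9) + 1·(-28) = 17.

17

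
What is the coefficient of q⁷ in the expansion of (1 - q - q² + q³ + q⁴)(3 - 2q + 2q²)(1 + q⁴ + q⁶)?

(1 - q - q² + q³ + q⁴) has coefficients 1,-1,-1,1,1 for degrees 0…4.
(3 - 2q + 2q²) has coefficients 3,-2,2,0,0,0,0,0 for degrees 0…7.
Finally multiplying by (1 + q⁴ + q⁶), the product of all factors after the first has coefficients 3,-2,2,0,3,-2,5,-2 for degrees 0…7.
[q⁷] = 1·(-2) − 1·5 − 1·(-2) + 1·3 + 1·0 = -2.

-2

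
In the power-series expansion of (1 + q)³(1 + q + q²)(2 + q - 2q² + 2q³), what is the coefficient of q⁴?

9

(1 + q)³ has coefficients 1,3,3,1 for degrees 0…3.
(1 + q + q²) has coefficients 1,1,1,0,0 for degrees 0…4.
Finally multiplying by (2 + q - 2q² + 2q³), the product of all factors after the first has coefficients 2,3,1,1,0 for degrees 0…4.
[q⁴] = 1·0 + 3·1 + 3·1 + 1·3 = 9.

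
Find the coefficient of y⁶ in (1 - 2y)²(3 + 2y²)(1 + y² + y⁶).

(1 - 2y)² has coefficients 1,-4,4 for degrees 0…2.
(3 + 2y²) has coefficients 3,0,2,0,0,0,0 for degrees 0…6.
Finally multiplying by (1 + y² + y⁶), the product of all factors after the first has coefficients 3,0,5,0,2,0,3 for degrees 0…6.
[y⁶] = 1·3 − 4·0 + 4·2 = 11.

11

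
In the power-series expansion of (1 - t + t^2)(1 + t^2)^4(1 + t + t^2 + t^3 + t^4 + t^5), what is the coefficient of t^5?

(1 - t + t^2) has coefficients 1,-1,1 for degrees 0…2.
(1 + t^2)^4 has coefficients 1,0,4,0,6,0 for degrees 0…5.
Finally multiplying by (1 + t + t^2 + t^3 + t^4 + t^5), the product of all factors after the first has coefficients 1,1,5,5,11,11 for degrees 0…5.
[t^5] = 1·11 − 1·11 + 1·5 = 5.

5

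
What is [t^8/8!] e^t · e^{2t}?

6561

The EGF product rule gives c_8 = Σ_{k_1+k_2=8} C(8; k_1,k_2) · ∏ g_i(k_i), where e^t gives (1)^k; e^{2t} gives (2)^k.
g_1(k) for k = 0…8: 1, 1, 1, 1, 1, 1, 1, 1, 1.
g_2(k) for k = 0…8: 1, 2, 4, 8, 16, 32, 64, 128, 256.
c_8 = Σ_k C(8,k)·g_1(k)·g_2(8−k) = 1·1·256 + 8·1·128 + 28·1·64 + 56·1·32 + 70·1·16 + 56·1·8 + 28·1·4 + 8·1·2 + 1·1·1 = 256 + 1024 + 1792 + 1792 + 1120 + 448 + 112 + 16 + 1 = 6561.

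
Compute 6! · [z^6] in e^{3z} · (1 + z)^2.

The EGF product rule gives c_6 = Σ_{k_1+k_2=6} C(6; k_1,k_2) · ∏ g_i(k_i), where e^{3z} gives (3)^k; (1+z)^2 gives the falling factorial (2)_k.
g_1(k) for k = 0…6: 1, 3, 9, 27, 81, 243, 729.
g_2(k) for k = 0…6: 1, 2, 2, 0, 0, 0, 0.
c_6 = Σ_k C(6,k)·g_1(k)·g_2(6−k) = 15·81·2 + 6·243·2 + 1·729·1 = 2430 + 2916 + 729 = 6075.

6075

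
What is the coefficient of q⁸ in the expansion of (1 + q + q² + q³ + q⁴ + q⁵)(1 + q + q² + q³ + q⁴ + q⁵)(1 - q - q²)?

-6

(1 + q + q² + q³ + q⁴ + q⁵) has coefficients 1,1,1,1,1,1 for degrees 0…5.
(1 + q + q² + q³ + q⁴ + q⁵) has coefficients 1,1,1,1,1,1,0,0,0 for degrees 0…8.
Finally multiplying by (1 - q - q²), the product of all factors after the first has coefficients 1,0,-1,-1,-1,-1,-2,-1,0 for degrees 0…8.
[q⁸] = 1·0 + 1·(-1) + 1·(-2) + 1·(-1) + 1·(-1) + 1·(-1) = -6.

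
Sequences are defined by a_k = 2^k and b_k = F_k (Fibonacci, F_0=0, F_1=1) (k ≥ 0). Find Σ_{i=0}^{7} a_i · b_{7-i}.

This is [x^7] in the product of the two ordinary generating functions.
Σ = 1·13 + 2·8 + 4·5 + 8·3 + 16·2 + 32·1 + 64·1 + 128·0 = 201.

201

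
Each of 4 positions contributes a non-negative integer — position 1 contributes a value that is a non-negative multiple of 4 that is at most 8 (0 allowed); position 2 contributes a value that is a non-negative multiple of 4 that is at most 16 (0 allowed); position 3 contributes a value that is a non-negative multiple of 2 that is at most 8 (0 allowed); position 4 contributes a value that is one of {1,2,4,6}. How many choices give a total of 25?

The generating function for the choices is (1 + q⁴ + q⁸)·(1 + q⁴ + q⁸ + q¹² + q¹⁶)·(1 + q² + q⁴ + q⁶ + q⁸)·(q + q² + q⁴ + q⁶); the count is [q²⁵].
(1 + q⁴ + q⁸) has coefficients 1,0,0,0,1,0,0,0,1 for degrees 0…8.
(1 + q⁴ + q⁸ + q¹² + q¹⁶) has coefficients 1,0,0,0,1,0,0,0,1,0,0,0,1,0,0,0,1,0,0,0,0,0,0,0,0,0 for degrees 0…25.
Multiplying by (1 + q² + q⁴ + q⁶ + q⁸) gives running coefficients 1,0,1,0,2,0,2,0,3,0,2,0,3,0,2,0,3,0,2,0,2,0,1,0,1,0 for degrees 0…25.
Finally multiplying by (q + q² + q⁴ + q⁶), the product of all factors after the first has coefficients 0,1,1,1,2,2,4,2,5,3,7,2,7,3,8,2,7,3,8,2,7,2,7,1,5,1 for degrees 0…25.
[q²⁵] = 1·1 + 1·2 + 1·3 = 6.

6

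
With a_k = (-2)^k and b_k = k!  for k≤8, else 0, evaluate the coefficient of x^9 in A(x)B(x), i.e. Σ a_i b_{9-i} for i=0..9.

Write out a_i and b_{9-i} for i = 0,…,9 and sum the products.
Σ = 1·0 − 2·40320 + 4·5040 − 8·720 + 16·120 − 32·24 + 64·6 − 128·2 + 256·1 − 512·1 = -65216.

-65216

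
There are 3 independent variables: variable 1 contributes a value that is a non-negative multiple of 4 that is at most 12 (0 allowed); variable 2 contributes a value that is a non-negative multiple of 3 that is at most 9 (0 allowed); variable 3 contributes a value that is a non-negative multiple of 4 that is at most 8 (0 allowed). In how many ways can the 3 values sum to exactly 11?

3

The generating function for the choices is (1 + y⁴ + y⁸ + y¹²)·(1 + y³ + y⁶ + y⁹)·(1 + y⁴ + y⁸); the count is [y¹¹].
(1 + y⁴ + y⁸ + y¹²) has coefficients 1,0,0,0,1,0,0,0,1,0,0,0 for degrees 0…11.
(1 + y³ + y⁶ + y⁹) has coefficients 1,0,0,1,0,0,1,0,0,1,0,0 for degrees 0…11.
Finally multiplying by (1 + y⁴ + y⁸), the product of all factors after the first has coefficients 1,0,0,1,1,0,1,1,1,1,1,1 for degrees 0…11.
[y¹¹] = 1·1 + 1·1 + 1·1 = 3.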